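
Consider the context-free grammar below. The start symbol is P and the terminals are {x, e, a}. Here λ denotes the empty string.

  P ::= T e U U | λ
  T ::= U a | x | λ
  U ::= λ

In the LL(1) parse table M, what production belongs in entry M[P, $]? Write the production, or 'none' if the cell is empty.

FIRST(U) = {λ}
FIRST(T) = {λ, a, x}  (via U a)
FIRST(P) = {λ, a, e, x}  (via T e U U)
FOLLOW(P) includes $ since P is the start symbol.
FOLLOW(P): P appears on no right-hand side. Thus FOLLOW(P) = {$}.
For P ::= T e U U: FIRST(T e U U) = {a, e, x}, so it goes in M[P, t] for t ∈ {a, e, x}.
For P ::= λ: FIRST(λ) = {λ}, so it goes in M[P, t] for t ∈ {}; since λ ∈ FIRST, also for every t ∈ FOLLOW(P) = {$}.

P ::= λ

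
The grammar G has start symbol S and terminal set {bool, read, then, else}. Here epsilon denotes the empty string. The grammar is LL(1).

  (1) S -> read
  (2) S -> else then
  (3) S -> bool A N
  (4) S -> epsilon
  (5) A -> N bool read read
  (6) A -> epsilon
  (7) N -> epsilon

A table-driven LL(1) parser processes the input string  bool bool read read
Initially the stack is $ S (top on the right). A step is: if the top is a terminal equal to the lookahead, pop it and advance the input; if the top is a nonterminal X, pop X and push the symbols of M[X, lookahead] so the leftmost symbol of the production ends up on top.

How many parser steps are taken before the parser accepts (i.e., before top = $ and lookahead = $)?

8

     Stack                 Input                  Action
  1  $ S                   bool bool read read $  expand S -> bool A N
  2  $ N A bool            bool bool read read $  match bool
  3  $ N A                 bool read read $       expand A -> N bool read read
  4  $ N read read bool N  bool read read $       expand N -> epsilon
  5  $ N read read bool    bool read read $       match bool
  6  $ N read read         read read $            match read
  7  $ N read              read $                 match read
  8  $ N                   $                      expand N -> epsilon
Accept reached after 8 steps.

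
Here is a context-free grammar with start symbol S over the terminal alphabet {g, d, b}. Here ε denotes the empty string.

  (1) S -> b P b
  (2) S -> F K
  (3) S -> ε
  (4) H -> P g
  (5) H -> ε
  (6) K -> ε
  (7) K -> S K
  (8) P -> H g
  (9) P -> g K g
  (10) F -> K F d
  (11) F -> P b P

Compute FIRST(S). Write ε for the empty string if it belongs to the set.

FIRST(S) = {ε, b, g}  (via F K)
FIRST(K) = {ε, b, g}  (via S K)
FIRST(H) = {ε, g}  (via P g)
FIRST(P) = {g}  (via H g)
FIRST(F) = {b, g}  (via K F d, P b P)

{ε, b, g}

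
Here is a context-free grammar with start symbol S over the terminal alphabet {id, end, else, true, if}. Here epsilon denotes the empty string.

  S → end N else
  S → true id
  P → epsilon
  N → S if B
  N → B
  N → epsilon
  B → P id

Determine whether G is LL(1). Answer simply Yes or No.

FIRST(S) = {end, true}
FIRST(P) = {epsilon}
FIRST(N) = {epsilon, end, id, true}
FIRST(B) = {id}
FOLLOW(S) = {$, if}
FOLLOW(P) = {id}
FOLLOW(N) = {else}
FOLLOW(B) = {else}
Each cell of M receives at most one production.

Yes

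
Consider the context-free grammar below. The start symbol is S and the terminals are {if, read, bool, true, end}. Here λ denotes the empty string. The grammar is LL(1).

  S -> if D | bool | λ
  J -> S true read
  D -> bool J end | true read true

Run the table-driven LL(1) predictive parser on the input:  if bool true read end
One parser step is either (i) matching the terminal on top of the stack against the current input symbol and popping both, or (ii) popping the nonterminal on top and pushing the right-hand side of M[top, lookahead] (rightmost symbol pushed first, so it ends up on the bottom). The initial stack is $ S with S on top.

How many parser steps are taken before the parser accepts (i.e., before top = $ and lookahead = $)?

step 1: stack=$ S  input=if bool true read end $  — expand S -> if D
step 2: stack=$ D if  input=if bool true read end $  — match if
step 3: stack=$ D  input=bool true read end $  — expand D -> bool J end
step 4: stack=$ end J bool  input=bool true read end $  — match bool
step 5: stack=$ end J  input=true read end $  — expand J -> S true read
step 6: stack=$ end read true S  input=true read end $  — expand S -> λ
step 7: stack=$ end read true  input=true read end $  — match true
step 8: stack=$ end read  input=read end $  — match read
step 9: stack=$ end  input=end $  — match end
Accept reached after 9 steps.

9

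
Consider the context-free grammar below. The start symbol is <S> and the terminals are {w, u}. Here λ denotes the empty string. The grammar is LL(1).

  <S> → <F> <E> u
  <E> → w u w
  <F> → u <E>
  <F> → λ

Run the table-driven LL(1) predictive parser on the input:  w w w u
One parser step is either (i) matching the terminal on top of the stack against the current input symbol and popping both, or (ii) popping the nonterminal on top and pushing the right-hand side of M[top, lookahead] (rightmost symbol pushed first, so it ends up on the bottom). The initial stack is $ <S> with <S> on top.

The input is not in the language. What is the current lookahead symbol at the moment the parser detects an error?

w

step 1: stack=$ <S>  input=w w w u $  — expand <S> → <F> <E> u
step 2: stack=$ u <E> <F>  input=w w w u $  — expand <F> → λ
step 3: stack=$ u <E>  input=w w w u $  — expand <E> → w u w
step 4: stack=$ u w u w  input=w w w u $  — match w
step 5: stack=$ u w u  input=w w u $  — error: top is terminal u but lookahead is w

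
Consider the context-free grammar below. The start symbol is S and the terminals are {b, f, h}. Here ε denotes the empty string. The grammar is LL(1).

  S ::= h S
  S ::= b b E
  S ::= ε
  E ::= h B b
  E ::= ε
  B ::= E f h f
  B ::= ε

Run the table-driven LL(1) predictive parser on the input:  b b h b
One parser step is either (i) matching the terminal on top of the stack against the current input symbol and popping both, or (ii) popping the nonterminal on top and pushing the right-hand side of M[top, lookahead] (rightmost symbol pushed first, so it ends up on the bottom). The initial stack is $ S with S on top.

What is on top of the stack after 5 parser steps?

     Stack    Input      Action
  1  $ S      b b h b $  expand S ::= b b E
  2  $ E b b  b b h b $  match b
  3  $ E b    b h b $    match b
  4  $ E      h b $      expand E ::= h B b
  5  $ b B h  h b $      match h
Stack after step 5: $ b B (top = B).

B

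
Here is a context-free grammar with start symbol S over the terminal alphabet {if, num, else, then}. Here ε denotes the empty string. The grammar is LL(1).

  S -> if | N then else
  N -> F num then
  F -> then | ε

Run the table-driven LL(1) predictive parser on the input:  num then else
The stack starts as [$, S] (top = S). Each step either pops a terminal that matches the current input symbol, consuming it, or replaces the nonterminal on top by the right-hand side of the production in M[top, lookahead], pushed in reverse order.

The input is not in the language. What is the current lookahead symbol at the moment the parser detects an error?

else

step 1: stack=$ S  input=num then else $  — expand S -> N then else
step 2: stack=$ else then N  input=num then else $  — expand N -> F num then
step 3: stack=$ else then then num F  input=num then else $  — expand F -> ε
step 4: stack=$ else then then num  input=num then else $  — match num
step 5: stack=$ else then then  input=then else $  — match then
step 6: stack=$ else then  input=else $  — error: top is terminal then but lookahead is else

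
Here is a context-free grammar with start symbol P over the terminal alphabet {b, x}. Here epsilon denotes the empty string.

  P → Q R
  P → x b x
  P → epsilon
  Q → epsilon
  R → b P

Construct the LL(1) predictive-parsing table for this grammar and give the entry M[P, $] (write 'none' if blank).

FIRST(Q) = {epsilon}
FIRST(R) = {b}
FIRST(P) = {epsilon, b, x}  (via Q R)
FOLLOW(P) includes $ since P is the start symbol.
FOLLOW(P): in R→b P, the suffix after P is empty, so FOLLOW(P) ⊇ FOLLOW(R) = {$}. Thus FOLLOW(P) = {$}.
FOLLOW(R): in P→Q R, the suffix after R is empty, so FOLLOW(R) ⊇ FOLLOW(P) = {$}. Thus FOLLOW(R) = {$}.
For P → Q R: FIRST(Q R) = {b}, so it goes in M[P, t] for t ∈ {b}.
For P → x b x: FIRST(x b x) = {x}, so it goes in M[P, t] for t ∈ {x}.
For P → epsilon: FIRST(epsilon) = {epsilon}, so it goes in M[P, t] for t ∈ {}; since epsilon ∈ FIRST, also for every t ∈ FOLLOW(P) = {$}.

P → epsilon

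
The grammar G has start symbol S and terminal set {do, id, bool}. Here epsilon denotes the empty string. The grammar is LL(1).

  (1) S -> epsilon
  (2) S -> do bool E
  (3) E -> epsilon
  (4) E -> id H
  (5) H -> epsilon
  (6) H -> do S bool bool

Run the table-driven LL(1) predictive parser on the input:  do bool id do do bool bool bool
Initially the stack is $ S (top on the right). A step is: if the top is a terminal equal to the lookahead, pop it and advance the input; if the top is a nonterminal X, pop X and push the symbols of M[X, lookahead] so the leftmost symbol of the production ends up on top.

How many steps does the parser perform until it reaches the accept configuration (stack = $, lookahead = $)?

13

step 1: stack=$ S  input=do bool id do do bool bool bool $  — expand S -> do bool E
step 2: stack=$ E bool do  input=do bool id do do bool bool bool $  — match do
step 3: stack=$ E bool  input=bool id do do bool bool bool $  — match bool
step 4: stack=$ E  input=id do do bool bool bool $  — expand E -> id H
step 5: stack=$ H id  input=id do do bool bool bool $  — match id
step 6: stack=$ H  input=do do bool bool bool $  — expand H -> do S bool bool
step 7: stack=$ bool bool S do  input=do do bool bool bool $  — match do
step 8: stack=$ bool bool S  input=do bool bool bool $  — expand S -> do bool E
step 9: stack=$ bool bool E bool do  input=do bool bool bool $  — match do
step 10: stack=$ bool bool E bool  input=bool bool bool $  — match bool
step 11: stack=$ bool bool E  input=bool bool $  — expand E -> epsilon
step 12: stack=$ bool bool  input=bool bool $  — match bool
step 13: stack=$ bool  input=bool $  — match bool
Accept reached after 13 steps.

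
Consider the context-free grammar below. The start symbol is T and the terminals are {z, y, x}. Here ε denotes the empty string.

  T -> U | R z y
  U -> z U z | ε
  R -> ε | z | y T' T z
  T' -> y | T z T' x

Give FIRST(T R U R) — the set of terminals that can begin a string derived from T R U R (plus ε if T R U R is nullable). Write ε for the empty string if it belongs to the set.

FIRST(U) = {ε, z}
FIRST(R) = {ε, y, z}
FIRST(T) = {ε, y, z}  (via U, R z y)
FIRST(T') = {y, z}  (via T z T' x)
FIRST(T R U R): take FIRST of each symbol in turn, carrying on past any symbol whose FIRST contains ε; result {ε, y, z}.

{ε, y, z}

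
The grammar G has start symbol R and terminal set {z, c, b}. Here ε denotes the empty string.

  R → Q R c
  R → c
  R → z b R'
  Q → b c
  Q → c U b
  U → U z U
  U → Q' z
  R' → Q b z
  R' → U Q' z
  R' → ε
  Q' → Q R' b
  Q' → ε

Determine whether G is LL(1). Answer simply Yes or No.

No

FIRST(R) = {b, c, z}
FIRST(Q) = {b, c}
FIRST(U) = {b, c, z}
FIRST(R') = {ε, b, c, z}
FIRST(Q') = {ε, b, c}
FOLLOW(R) = {$, c}
FOLLOW(Q) = {b, c, z}
FOLLOW(U) = {b, c, z}
FOLLOW(R') = {$, b, c}
FOLLOW(Q') = {z}
Cell M[R, c] receives both R → Q R c and R → c — the grammar is not LL(1).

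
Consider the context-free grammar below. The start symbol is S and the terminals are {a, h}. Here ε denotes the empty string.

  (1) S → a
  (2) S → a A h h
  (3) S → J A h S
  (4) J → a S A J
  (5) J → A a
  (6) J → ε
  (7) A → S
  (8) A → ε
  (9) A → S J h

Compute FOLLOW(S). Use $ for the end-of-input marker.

FIRST(S) = {a, h}  (via J A h S)
FIRST(A) = {ε, a, h}  (via S, S J h)
FIRST(J) = {ε, a, h}  (via A a)
FOLLOW(S) includes $ since S is the start symbol.
FOLLOW(J): in S→J A h S, J is followed by A h S with FIRST {a, h}; in J→a S A J, the suffix after J is empty (adds nothing new); in A→S J h, J is followed by h with FIRST {h}. Thus FOLLOW(J) = {a, h}.
FOLLOW(A): in S→a A h h, A is followed by h h with FIRST {h}; in S→J A h S, A is followed by h S with FIRST {h}; in J→a S A J, A is followed by J with FIRST {ε, a, h}; in J→a S A J, the suffix after A is nullable, so FOLLOW(A) ⊇ FOLLOW(J) = {a, h}; in J→A a, A is followed by a with FIRST {a}. Thus FOLLOW(A) = {a, h}.
FOLLOW(S): in S→J A h S, the suffix after S is empty (adds nothing new); in J→a S A J, S is followed by A J with FIRST {ε, a, h}; in J→a S A J, the suffix after S is nullable, so FOLLOW(S) ⊇ FOLLOW(J) = {a, h}; in A→S, the suffix after S is empty, so FOLLOW(S) ⊇ FOLLOW(A) = {a, h}; in A→S J h, S is followed by J h with FIRST {a, h}. Thus FOLLOW(S) = {$, a, h}.

{$, a, h}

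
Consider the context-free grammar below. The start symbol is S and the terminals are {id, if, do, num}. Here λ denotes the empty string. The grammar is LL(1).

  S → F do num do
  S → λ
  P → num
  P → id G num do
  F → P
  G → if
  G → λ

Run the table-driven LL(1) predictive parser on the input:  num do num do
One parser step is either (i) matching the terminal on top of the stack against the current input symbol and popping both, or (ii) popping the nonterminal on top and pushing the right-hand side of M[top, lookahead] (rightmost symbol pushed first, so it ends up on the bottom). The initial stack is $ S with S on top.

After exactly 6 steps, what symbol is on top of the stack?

do

     Stack            Input            Action
  1  $ S              num do num do $  expand S → F do num do
  2  $ do num do F    num do num do $  expand F → P
  3  $ do num do P    num do num do $  expand P → num
  4  $ do num do num  num do num do $  match num
  5  $ do num do      do num do $      match do
  6  $ do num         num do $         match num
Stack after step 6: $ do (top = do).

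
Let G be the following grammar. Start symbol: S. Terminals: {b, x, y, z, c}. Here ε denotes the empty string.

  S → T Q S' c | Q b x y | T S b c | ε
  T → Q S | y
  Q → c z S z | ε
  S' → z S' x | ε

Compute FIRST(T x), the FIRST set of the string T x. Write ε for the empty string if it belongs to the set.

{b, c, x, y, z}

FIRST(Q) = {ε, c}
FIRST(S') = {ε, z}
FIRST(S) = {ε, b, c, y, z}  (via T Q S' c, Q b x y, T S b c)
FIRST(T) = {ε, b, c, y, z}  (via Q S)
FIRST(T x): take FIRST of each symbol in turn, carrying on past any symbol whose FIRST contains ε; result {b, c, x, y, z}.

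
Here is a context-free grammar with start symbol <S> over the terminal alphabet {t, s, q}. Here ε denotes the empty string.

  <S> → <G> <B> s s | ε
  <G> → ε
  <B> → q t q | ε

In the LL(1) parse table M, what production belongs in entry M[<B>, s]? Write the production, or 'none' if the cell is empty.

FIRST(<G>) = {ε}
FIRST(<B>) = {ε, q}
FIRST(<S>) = {ε, q, s}  (via <G> <B> s s)
FOLLOW(<S>) includes $ since <S> is the start symbol.
FOLLOW(<B>): in <S>→<G> <B> s s, <B> is followed by s s with FIRST {s}. Thus FOLLOW(<B>) = {s}.
For <B> → q t q: FIRST(q t q) = {q}, so it goes in M[<B>, t] for t ∈ {q}.
For <B> → ε: FIRST(ε) = {ε}, so it goes in M[<B>, t] for t ∈ {}; since ε ∈ FIRST, also for every t ∈ FOLLOW(<B>) = {s}.

<B> → ε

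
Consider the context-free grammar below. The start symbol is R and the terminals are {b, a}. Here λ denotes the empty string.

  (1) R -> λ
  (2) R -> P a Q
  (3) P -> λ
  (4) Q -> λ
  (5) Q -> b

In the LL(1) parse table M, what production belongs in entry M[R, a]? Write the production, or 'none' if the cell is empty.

R -> P a Q

FIRST(P): from P->λ we get {λ}. So FIRST(P) = {λ}.
FIRST(Q): from Q->λ we get {λ}; from Q->b we get {b}. So FIRST(Q) = {λ, b}.
FIRST(R): from R->λ we get {λ}; from R->P a Q we get {a}. So FIRST(R) = {λ, a}.
FOLLOW(R) includes $ since R is the start symbol.
FOLLOW(R): R appears on no right-hand side. Thus FOLLOW(R) = {$}.
For R -> λ: FIRST(λ) = {λ}, so it goes in M[R, t] for t ∈ {}; since λ ∈ FIRST, also for every t ∈ FOLLOW(R) = {$}.
For R -> P a Q: FIRST(P a Q) = {a}, so it goes in M[R, t] for t ∈ {a}.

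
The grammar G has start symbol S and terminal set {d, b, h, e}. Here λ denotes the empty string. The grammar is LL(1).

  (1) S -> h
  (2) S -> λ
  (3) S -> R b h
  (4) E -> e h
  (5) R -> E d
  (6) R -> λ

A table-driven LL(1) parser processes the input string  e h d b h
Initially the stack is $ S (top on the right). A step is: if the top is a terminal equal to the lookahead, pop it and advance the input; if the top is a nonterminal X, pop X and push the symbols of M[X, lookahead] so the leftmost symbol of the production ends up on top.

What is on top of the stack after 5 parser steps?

     Stack        Input        Action
  1  $ S          e h d b h $  expand S -> R b h
  2  $ h b R      e h d b h $  expand R -> E d
  3  $ h b d E    e h d b h $  expand E -> e h
  4  $ h b d h e  e h d b h $  match e
  5  $ h b d h    h d b h $    match h
Stack after step 5: $ h b d (top = d).

d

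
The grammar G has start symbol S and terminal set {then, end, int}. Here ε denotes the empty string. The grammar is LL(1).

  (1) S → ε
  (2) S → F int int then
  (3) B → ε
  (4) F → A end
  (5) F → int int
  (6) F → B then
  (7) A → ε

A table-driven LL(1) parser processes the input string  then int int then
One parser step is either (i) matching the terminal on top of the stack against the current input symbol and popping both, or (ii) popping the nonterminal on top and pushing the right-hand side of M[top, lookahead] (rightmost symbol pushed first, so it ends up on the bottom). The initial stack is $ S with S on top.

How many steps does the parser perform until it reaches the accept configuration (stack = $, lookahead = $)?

step 1: stack=$ S  input=then int int then $  — expand S → F int int then
step 2: stack=$ then int int F  input=then int int then $  — expand F → B then
step 3: stack=$ then int int then B  input=then int int then $  — expand B → ε
step 4: stack=$ then int int then  input=then int int then $  — match then
step 5: stack=$ then int int  input=int int then $  — match int
step 6: stack=$ then int  input=int then $  — match int
step 7: stack=$ then  input=then $  — match then
Accept reached after 7 steps.

7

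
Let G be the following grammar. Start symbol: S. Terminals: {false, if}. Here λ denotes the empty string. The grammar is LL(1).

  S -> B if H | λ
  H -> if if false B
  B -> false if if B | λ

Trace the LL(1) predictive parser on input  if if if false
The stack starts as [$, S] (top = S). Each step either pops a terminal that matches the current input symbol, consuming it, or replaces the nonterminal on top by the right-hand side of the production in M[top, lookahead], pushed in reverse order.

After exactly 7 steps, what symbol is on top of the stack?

B

step 1: stack=$ S  input=if if if false $  — expand S -> B if H
step 2: stack=$ H if B  input=if if if false $  — expand B -> λ
step 3: stack=$ H if  input=if if if false $  — match if
step 4: stack=$ H  input=if if false $  — expand H -> if if false B
step 5: stack=$ B false if if  input=if if false $  — match if
step 6: stack=$ B false if  input=if false $  — match if
step 7: stack=$ B false  input=false $  — match false
Stack after step 7: $ B (top = B).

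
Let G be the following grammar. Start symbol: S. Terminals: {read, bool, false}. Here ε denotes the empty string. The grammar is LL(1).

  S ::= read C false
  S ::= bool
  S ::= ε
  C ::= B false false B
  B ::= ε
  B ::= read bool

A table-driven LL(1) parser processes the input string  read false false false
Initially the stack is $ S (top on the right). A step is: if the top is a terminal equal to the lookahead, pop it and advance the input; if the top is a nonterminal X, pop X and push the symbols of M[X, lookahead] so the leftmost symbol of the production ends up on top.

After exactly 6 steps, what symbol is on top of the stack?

B

     Stack                    Input                     Action
  1  $ S                      read false false false $  expand S ::= read C false
  2  $ false C read           read false false false $  match read
  3  $ false C                false false false $       expand C ::= B false false B
  4  $ false B false false B  false false false $       expand B ::= ε
  5  $ false B false false    false false false $       match false
  6  $ false B false          false false $             match false
Stack after step 6: $ false B (top = B).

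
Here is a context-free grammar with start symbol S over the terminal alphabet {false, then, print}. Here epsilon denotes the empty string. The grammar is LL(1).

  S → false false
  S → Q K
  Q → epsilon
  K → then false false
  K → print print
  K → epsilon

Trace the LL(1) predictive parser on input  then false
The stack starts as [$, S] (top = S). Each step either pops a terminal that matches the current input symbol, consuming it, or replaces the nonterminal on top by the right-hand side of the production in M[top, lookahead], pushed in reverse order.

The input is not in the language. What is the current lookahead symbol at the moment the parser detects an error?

$

step 1: stack=$ S  input=then false $  — expand S → Q K
step 2: stack=$ K Q  input=then false $  — expand Q → epsilon
step 3: stack=$ K  input=then false $  — expand K → then false false
step 4: stack=$ false false then  input=then false $  — match then
step 5: stack=$ false false  input=false $  — match false
step 6: stack=$ false  input=$  — error: top is terminal false but lookahead is $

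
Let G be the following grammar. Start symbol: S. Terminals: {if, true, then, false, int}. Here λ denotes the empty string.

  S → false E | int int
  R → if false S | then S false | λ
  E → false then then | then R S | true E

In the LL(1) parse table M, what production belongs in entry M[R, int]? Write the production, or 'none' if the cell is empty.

R → λ

FIRST(S) = {false, int}
FIRST(R) = {λ, if, then}
FIRST(E) = {false, then, true}
FOLLOW(S) includes $ since S is the start symbol.
FOLLOW(R): in E→then R S, R is followed by S with FIRST {false, int}. Thus FOLLOW(R) = {false, int}.
For R → if false S: FIRST(if false S) = {if}, so it goes in M[R, t] for t ∈ {if}.
For R → then S false: FIRST(then S false) = {then}, so it goes in M[R, t] for t ∈ {then}.
For R → λ: FIRST(λ) = {λ}, so it goes in M[R, t] for t ∈ {}; since λ ∈ FIRST, also for every t ∈ FOLLOW(R) = {false, int}.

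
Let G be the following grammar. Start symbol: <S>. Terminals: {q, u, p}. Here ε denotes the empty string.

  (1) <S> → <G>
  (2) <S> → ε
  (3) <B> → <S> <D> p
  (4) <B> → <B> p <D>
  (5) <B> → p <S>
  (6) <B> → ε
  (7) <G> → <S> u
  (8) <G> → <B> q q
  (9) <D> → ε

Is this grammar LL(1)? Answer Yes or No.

No

FIRST(<S>) = {ε, p, q, u}
FIRST(<B>) = {ε, p, q, u}
FIRST(<G>) = {p, q, u}
FIRST(<D>) = {ε}
FOLLOW(<S>) = {$, p, q, u}
FOLLOW(<B>) = {p, q}
FOLLOW(<G>) = {$, p, q, u}
FOLLOW(<D>) = {p, q}
Cell M[<B>, p] receives both <B> → <S> <D> p and <B> → <B> p <D> and <B> → p <S> and <B> → ε — the grammar is not LL(1).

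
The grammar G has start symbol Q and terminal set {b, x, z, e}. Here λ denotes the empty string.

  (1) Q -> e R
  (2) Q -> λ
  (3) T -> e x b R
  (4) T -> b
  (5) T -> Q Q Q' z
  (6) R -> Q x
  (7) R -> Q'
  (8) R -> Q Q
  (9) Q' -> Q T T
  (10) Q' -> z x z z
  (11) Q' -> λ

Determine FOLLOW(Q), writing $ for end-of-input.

{$, b, e, x, z}

FIRST(Q) = {λ, e}
FIRST(T) = {b, e, z}  (via Q Q Q' z)
FIRST(Q') = {λ, b, e, z}  (via Q T T)
FIRST(R) = {λ, b, e, x, z}  (via Q x, Q', Q Q)
FOLLOW(Q) includes $ since Q is the start symbol.
FOLLOW(Q): in T->Q Q Q' z (occurrence 1), Q is followed by Q Q' z with FIRST {b, e, z}; in T->Q Q Q' z (occurrence 2), Q is followed by Q' z with FIRST {b, e, z}; in R->Q x, Q is followed by x with FIRST {x}; in R->Q Q (occurrence 1), Q is followed by Q with FIRST {λ, e}; in R->Q Q (occurrence 1), the suffix after Q is nullable, so FOLLOW(Q) ⊇ FOLLOW(R) = {$, b, e, x, z}; in R->Q Q (occurrence 2), the suffix after Q is empty, so FOLLOW(Q) ⊇ FOLLOW(R) = {$, b, e, x, z}; in Q'->Q T T, Q is followed by T T with FIRST {b, e, z}. Thus FOLLOW(Q) = {$, b, e, x, z}.
FOLLOW(T): in Q'->Q T T (occurrence 1), T is followed by T with FIRST {b, e, z}; in Q'->Q T T (occurrence 2), the suffix after T is empty, so FOLLOW(T) ⊇ FOLLOW(Q') = {$, b, e, x, z}. Thus FOLLOW(T) = {$, b, e, x, z}.
FOLLOW(R): in Q->e R, the suffix after R is empty, so FOLLOW(R) ⊇ FOLLOW(Q) = {$, b, e, x, z}; in T->e x b R, the suffix after R is empty, so FOLLOW(R) ⊇ FOLLOW(T) = {$, b, e, x, z}. Thus FOLLOW(R) = {$, b, e, x, z}.
FOLLOW(Q'): in T->Q Q Q' z, Q' is followed by z with FIRST {z}; in R->Q', the suffix after Q' is empty, so FOLLOW(Q') ⊇ FOLLOW(R) = {$, b, e, x, z}. Thus FOLLOW(Q') = {$, b, e, x, z}.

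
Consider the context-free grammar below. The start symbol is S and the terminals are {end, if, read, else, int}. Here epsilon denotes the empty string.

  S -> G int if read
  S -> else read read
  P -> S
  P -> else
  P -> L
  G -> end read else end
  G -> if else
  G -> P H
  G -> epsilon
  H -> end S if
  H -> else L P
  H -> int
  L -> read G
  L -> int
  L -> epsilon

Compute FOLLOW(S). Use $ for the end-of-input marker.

{$, else, end, if, int, read}

FIRST(H) = {else, end, int}
FIRST(L) = {epsilon, int, read}
FIRST(S) = {else, end, if, int, read}  (via G int if read)
FIRST(P) = {epsilon, else, end, if, int, read}  (via S, L)
FIRST(G) = {epsilon, else, end, if, int, read}  (via P H)
FOLLOW(S) includes $ since S is the start symbol.
FOLLOW(S): in P->S, the suffix after S is empty, so FOLLOW(S) ⊇ FOLLOW(P) = {else, end, if, int, read}; in H->end S if, S is followed by if with FIRST {if}. Thus FOLLOW(S) = {$, else, end, if, int, read}.
FOLLOW(P): in G->P H, P is followed by H with FIRST {else, end, int}; in H->else L P, the suffix after P is empty, so FOLLOW(P) ⊇ FOLLOW(H) = {else, end, if, int, read}. Thus FOLLOW(P) = {else, end, if, int, read}.
FOLLOW(G): in S->G int if read, G is followed by int if read with FIRST {int}; in L->read G, the suffix after G is empty, so FOLLOW(G) ⊇ FOLLOW(L) = {else, end, if, int, read}. Thus FOLLOW(G) = {else, end, if, int, read}.
FOLLOW(H): in G->P H, the suffix after H is empty, so FOLLOW(H) ⊇ FOLLOW(G) = {else, end, if, int, read}. Thus FOLLOW(H) = {else, end, if, int, read}.
FOLLOW(L): in P->L, the suffix after L is empty, so FOLLOW(L) ⊇ FOLLOW(P) = {else, end, if, int, read}; in H->else L P, L is followed by P with FIRST {epsilon, else, end, if, int, read}; in H->else L P, the suffix after L is nullable, so FOLLOW(L) ⊇ FOLLOW(H) = {else, end, if, int, read}. Thus FOLLOW(L) = {else, end, if, int, read}.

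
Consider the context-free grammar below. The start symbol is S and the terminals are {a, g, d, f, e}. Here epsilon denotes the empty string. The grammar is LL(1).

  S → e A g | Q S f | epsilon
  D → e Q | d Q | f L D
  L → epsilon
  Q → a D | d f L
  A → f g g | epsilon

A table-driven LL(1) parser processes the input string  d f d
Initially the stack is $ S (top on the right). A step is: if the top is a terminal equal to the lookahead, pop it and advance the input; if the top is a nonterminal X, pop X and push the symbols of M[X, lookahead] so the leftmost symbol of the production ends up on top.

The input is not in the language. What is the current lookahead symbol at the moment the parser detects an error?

step 1: stack=$ S  input=d f d $  — expand S → Q S f
step 2: stack=$ f S Q  input=d f d $  — expand Q → d f L
step 3: stack=$ f S L f d  input=d f d $  — match d
step 4: stack=$ f S L f  input=f d $  — match f
step 5: stack=$ f S L  input=d $  — expand L → epsilon
step 6: stack=$ f S  input=d $  — expand S → Q S f
step 7: stack=$ f f S Q  input=d $  — expand Q → d f L
step 8: stack=$ f f S L f d  input=d $  — match d
step 9: stack=$ f f S L f  input=$  — error: top is terminal f but lookahead is $

$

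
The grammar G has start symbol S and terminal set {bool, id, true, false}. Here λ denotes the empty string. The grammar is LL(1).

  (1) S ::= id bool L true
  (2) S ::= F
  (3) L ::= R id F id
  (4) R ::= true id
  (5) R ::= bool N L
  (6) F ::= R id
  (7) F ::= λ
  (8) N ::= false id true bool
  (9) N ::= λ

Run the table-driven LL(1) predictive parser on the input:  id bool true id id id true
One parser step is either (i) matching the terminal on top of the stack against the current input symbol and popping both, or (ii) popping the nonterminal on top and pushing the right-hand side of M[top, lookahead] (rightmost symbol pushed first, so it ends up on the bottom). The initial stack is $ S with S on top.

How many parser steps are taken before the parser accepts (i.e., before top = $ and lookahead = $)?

step 1: stack=$ S  input=id bool true id id id true $  — expand S ::= id bool L true
step 2: stack=$ true L bool id  input=id bool true id id id true $  — match id
step 3: stack=$ true L bool  input=bool true id id id true $  — match bool
step 4: stack=$ true L  input=true id id id true $  — expand L ::= R id F id
step 5: stack=$ true id F id R  input=true id id id true $  — expand R ::= true id
step 6: stack=$ true id F id id true  input=true id id id true $  — match true
step 7: stack=$ true id F id id  input=id id id true $  — match id
step 8: stack=$ true id F id  input=id id true $  — match id
step 9: stack=$ true id F  input=id true $  — expand F ::= λ
step 10: stack=$ true id  input=id true $  — match id
step 11: stack=$ true  input=true $  — match true
Accept reached after 11 steps.

11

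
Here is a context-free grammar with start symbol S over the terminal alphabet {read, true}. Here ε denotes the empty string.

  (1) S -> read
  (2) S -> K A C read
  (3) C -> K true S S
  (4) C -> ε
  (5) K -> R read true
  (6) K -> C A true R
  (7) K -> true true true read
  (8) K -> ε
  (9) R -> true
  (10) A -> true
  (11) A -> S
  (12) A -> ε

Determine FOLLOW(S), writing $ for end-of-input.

FIRST(R): from R->true we get {true}. So FIRST(R) = {true}.
FIRST(S): from S->read we get {read}; from S->K A C read we get {read, true}. So FIRST(S) = {read, true}.
FIRST(A): from A->true we get {true}; from A->S we get {read, true}; from A->ε we get {ε}. So FIRST(A) = {ε, read, true}.
FIRST(C): from C->K true S S we get {read, true}; from C->ε we get {ε}. So FIRST(C) = {ε, read, true}.
FIRST(K): from K->R read true we get {true}; from K->C A true R we get {read, true}; from K->true true true read we get {true}; from K->ε we get {ε}. So FIRST(K) = {ε, read, true}.
FOLLOW(S) includes $ since S is the start symbol.
FOLLOW(C): in S->K A C read, C is followed by read with FIRST {read}; in K->C A true R, C is followed by A true R with FIRST {read, true}. Thus FOLLOW(C) = {read, true}.
FOLLOW(K): in S->K A C read, K is followed by A C read with FIRST {read, true}; in C->K true S S, K is followed by true S S with FIRST {true}. Thus FOLLOW(K) = {read, true}.
FOLLOW(R): in K->R read true, R is followed by read true with FIRST {read}; in K->C A true R, the suffix after R is empty, so FOLLOW(R) ⊇ FOLLOW(K) = {read, true}. Thus FOLLOW(R) = {read, true}.
FOLLOW(A): in S->K A C read, A is followed by C read with FIRST {read, true}; in K->C A true R, A is followed by true R with FIRST {true}. Thus FOLLOW(A) = {read, true}.
FOLLOW(S): in C->K true S S (occurrence 1), S is followed by S with FIRST {read, true}; in C->K true S S (occurrence 2), the suffix after S is empty, so FOLLOW(S) ⊇ FOLLOW(C) = {read, true}; in A->S, the suffix after S is empty, so FOLLOW(S) ⊇ FOLLOW(A) = {read, true}. Thus FOLLOW(S) = {$, read, true}.

{$, read, true}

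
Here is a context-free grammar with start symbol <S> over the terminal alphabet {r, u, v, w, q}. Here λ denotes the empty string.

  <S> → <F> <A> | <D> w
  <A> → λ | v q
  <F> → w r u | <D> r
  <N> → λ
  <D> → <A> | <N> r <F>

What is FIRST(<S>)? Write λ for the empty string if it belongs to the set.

FIRST(<A>): from <A>→λ we get {λ}; from <A>→v q we get {v}. So FIRST(<A>) = {λ, v}.
FIRST(<N>): from <N>→λ we get {λ}. So FIRST(<N>) = {λ}.
FIRST(<D>): from <D>→<A> we get {λ, v}; from <D>→<N> r <F> we get {r}. So FIRST(<D>) = {λ, r, v}.
FIRST(<F>): from <F>→w r u we get {w}; from <F>→<D> r we get {r, v}. So FIRST(<F>) = {r, v, w}.
FIRST(<S>): from <S>→<F> <A> we get {r, v, w}; from <S>→<D> w we get {r, v, w}. So FIRST(<S>) = {r, v, w}.

{r, v, w}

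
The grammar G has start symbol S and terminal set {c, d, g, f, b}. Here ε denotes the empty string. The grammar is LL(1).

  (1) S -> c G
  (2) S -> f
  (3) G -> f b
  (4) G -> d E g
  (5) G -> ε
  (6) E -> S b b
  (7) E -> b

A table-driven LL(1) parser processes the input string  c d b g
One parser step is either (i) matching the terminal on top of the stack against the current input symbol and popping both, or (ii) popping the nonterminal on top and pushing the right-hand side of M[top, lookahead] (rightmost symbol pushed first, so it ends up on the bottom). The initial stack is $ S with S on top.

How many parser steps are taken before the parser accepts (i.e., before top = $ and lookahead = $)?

7

     Stack    Input      Action
  1  $ S      c d b g $  expand S -> c G
  2  $ G c    c d b g $  match c
  3  $ G      d b g $    expand G -> d E g
  4  $ g E d  d b g $    match d
  5  $ g E    b g $      expand E -> b
  6  $ g b    b g $      match b
  7  $ g      g $        match g
Accept reached after 7 steps.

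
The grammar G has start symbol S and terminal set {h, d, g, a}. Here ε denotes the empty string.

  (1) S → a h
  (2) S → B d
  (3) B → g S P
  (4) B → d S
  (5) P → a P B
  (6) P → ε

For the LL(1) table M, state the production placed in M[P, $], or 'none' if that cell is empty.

FIRST(B): from B→g S P we get {g}; from B→d S we get {d}. So FIRST(B) = {d, g}.
FIRST(P): from P→a P B we get {a}; from P→ε we get {ε}. So FIRST(P) = {ε, a}.
FIRST(S): from S→a h we get {a}; from S→B d we get {d, g}. So FIRST(S) = {a, d, g}.
FOLLOW(S) includes $ since S is the start symbol.
FOLLOW(B): in S→B d, B is followed by d with FIRST {d}; in P→a P B, the suffix after B is empty, so FOLLOW(B) ⊇ FOLLOW(P) = {d, g}. Thus FOLLOW(B) = {d, g}.
FOLLOW(P): in B→g S P, the suffix after P is empty, so FOLLOW(P) ⊇ FOLLOW(B) = {d, g}; in P→a P B, P is followed by B with FIRST {d, g}. Thus FOLLOW(P) = {d, g}.
For P → a P B: FIRST(a P B) = {a}, so it goes in M[P, t] for t ∈ {a}.
For P → ε: FIRST(ε) = {ε}, so it goes in M[P, t] for t ∈ {}; since ε ∈ FIRST, also for every t ∈ FOLLOW(P) = {d, g}.
None of these place a production in M[P, $].

none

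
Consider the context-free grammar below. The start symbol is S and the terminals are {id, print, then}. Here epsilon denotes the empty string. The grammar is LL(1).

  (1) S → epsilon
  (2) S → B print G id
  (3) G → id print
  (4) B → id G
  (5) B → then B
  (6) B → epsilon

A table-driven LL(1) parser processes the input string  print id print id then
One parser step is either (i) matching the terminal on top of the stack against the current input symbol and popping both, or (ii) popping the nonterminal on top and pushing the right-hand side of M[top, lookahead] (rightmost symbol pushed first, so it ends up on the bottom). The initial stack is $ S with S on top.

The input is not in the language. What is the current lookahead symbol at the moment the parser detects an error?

step 1: stack=$ S  input=print id print id then $  — expand S → B print G id
step 2: stack=$ id G print B  input=print id print id then $  — expand B → epsilon
step 3: stack=$ id G print  input=print id print id then $  — match print
step 4: stack=$ id G  input=id print id then $  — expand G → id print
step 5: stack=$ id print id  input=id print id then $  — match id
step 6: stack=$ id print  input=print id then $  — match print
step 7: stack=$ id  input=id then $  — match id
step 8: stack=$  input=then $  — error: stack empty but input remains

then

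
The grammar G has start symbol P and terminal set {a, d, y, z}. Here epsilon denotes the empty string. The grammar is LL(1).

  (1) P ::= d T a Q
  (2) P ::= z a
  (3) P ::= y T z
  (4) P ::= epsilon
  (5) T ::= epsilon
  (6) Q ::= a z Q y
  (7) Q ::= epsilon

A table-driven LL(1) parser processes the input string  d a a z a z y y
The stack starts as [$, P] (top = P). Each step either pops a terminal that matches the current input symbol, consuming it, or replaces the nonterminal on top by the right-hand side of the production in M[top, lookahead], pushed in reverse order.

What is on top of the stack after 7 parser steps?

     Stack      Input              Action
  1  $ P        d a a z a z y y $  expand P ::= d T a Q
  2  $ Q a T d  d a a z a z y y $  match d
  3  $ Q a T    a a z a z y y $    expand T ::= epsilon
  4  $ Q a      a a z a z y y $    match a
  5  $ Q        a z a z y y $      expand Q ::= a z Q y
  6  $ y Q z a  a z a z y y $      match a
  7  $ y Q z    z a z y y $        match z
Stack after step 7: $ y Q (top = Q).

Q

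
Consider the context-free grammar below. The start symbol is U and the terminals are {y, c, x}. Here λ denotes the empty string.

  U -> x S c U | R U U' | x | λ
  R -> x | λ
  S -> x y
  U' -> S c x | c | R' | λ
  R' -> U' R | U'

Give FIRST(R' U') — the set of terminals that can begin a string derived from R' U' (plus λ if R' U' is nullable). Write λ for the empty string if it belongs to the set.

{λ, c, x}

FIRST(R): from R->x we get {x}; from R->λ we get {λ}. So FIRST(R) = {λ, x}.
FIRST(S): from S->x y we get {x}. So FIRST(S) = {x}.
FIRST(U): from U->x S c U we get {x}; from U->R U U' we get {λ, c, x}; from U->x we get {x}; from U->λ we get {λ}. So FIRST(U) = {λ, c, x}.
FIRST(U'): from U'->S c x we get {x}; from U'->c we get {c}; from U'->R' we get {λ, c, x}; from U'->λ we get {λ}. So FIRST(U') = {λ, c, x}.
FIRST(R'): from R'->U' R we get {λ, c, x}; from R'->U' we get {λ, c, x}. So FIRST(R') = {λ, c, x}.
FIRST(R' U'): take FIRST of each symbol in turn, carrying on past any symbol whose FIRST contains λ; result {λ, c, x}.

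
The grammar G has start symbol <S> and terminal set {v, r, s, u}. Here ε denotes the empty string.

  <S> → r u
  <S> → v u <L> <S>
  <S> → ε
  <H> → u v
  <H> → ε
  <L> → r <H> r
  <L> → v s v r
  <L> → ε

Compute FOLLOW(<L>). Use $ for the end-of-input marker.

FIRST(<S>): from <S>→r u we get {r}; from <S>→v u <L> <S> we get {v}; from <S>→ε we get {ε}. So FIRST(<S>) = {ε, r, v}.
FIRST(<H>): from <H>→u v we get {u}; from <H>→ε we get {ε}. So FIRST(<H>) = {ε, u}.
FIRST(<L>): from <L>→r <H> r we get {r}; from <L>→v s v r we get {v}; from <L>→ε we get {ε}. So FIRST(<L>) = {ε, r, v}.
FOLLOW(<S>) includes $ since <S> is the start symbol.
FOLLOW(<S>): in <S>→v u <L> <S>, the suffix after <S> is empty (adds nothing new). Thus FOLLOW(<S>) = {$}.
FOLLOW(<H>): in <L>→r <H> r, <H> is followed by r with FIRST {r}. Thus FOLLOW(<H>) = {r}.
FOLLOW(<L>): in <S>→v u <L> <S>, <L> is followed by <S> with FIRST {ε, r, v}; in <S>→v u <L> <S>, the suffix after <L> is nullable, so FOLLOW(<L>) ⊇ FOLLOW(<S>) = {$}. Thus FOLLOW(<L>) = {$, r, v}.

{$, r, v}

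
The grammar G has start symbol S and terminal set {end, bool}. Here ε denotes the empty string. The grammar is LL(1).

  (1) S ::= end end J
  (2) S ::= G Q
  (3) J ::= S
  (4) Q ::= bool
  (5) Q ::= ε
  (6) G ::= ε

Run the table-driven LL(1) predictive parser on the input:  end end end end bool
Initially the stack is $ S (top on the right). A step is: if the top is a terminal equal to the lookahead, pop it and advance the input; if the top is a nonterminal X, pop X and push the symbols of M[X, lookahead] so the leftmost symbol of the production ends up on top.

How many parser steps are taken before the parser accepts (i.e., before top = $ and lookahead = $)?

12

      Stack        Input                   Action
   1  $ S          end end end end bool $  expand S ::= end end J
   2  $ J end end  end end end end bool $  match end
   3  $ J end      end end end bool $      match end
   4  $ J          end end bool $          expand J ::= S
   5  $ S          end end bool $          expand S ::= end end J
   6  $ J end end  end end bool $          match end
   7  $ J end      end bool $              match end
   8  $ J          bool $                  expand J ::= S
   9  $ S          bool $                  expand S ::= G Q
  10  $ Q G        bool $                  expand G ::= ε
  11  $ Q          bool $                  expand Q ::= bool
  12  $ bool       bool $                  match bool
Accept reached after 12 steps.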